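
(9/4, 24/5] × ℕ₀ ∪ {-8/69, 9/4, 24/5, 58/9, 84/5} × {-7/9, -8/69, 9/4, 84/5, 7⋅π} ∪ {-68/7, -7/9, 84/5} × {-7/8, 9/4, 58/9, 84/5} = ((9/4, 24/5] × ℕ₀) ∪ ({-68/7, -7/9, 84/5} × {-7/8, 9/4, 58/9, 84/5}) ∪ ({-8/69, 9/4, 24/5, 58/9, 84/5} × {-7/9, -8/69, 9/4, 84/5, 7⋅π})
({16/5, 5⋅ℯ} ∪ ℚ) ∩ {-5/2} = {-5/2}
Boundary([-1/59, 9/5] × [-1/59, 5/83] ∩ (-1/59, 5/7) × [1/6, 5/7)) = ∅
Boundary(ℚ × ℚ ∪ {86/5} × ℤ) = ℝ × ℝ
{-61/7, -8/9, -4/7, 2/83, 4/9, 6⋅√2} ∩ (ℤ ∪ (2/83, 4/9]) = {4/9}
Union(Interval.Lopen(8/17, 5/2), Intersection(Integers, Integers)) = Union(Integers, Interval.Lopen(8/17, 5/2))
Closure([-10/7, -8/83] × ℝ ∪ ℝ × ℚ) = (-∞, ∞) × ℝ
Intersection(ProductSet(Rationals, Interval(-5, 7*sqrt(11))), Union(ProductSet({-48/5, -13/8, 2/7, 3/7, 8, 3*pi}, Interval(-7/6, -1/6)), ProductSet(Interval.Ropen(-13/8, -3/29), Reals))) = Union(ProductSet({-48/5, -13/8, 2/7, 3/7, 8}, Interval(-7/6, -1/6)), ProductSet(Intersection(Interval.Ropen(-13/8, -3/29), Rationals), Interval(-5, 7*sqrt(11))))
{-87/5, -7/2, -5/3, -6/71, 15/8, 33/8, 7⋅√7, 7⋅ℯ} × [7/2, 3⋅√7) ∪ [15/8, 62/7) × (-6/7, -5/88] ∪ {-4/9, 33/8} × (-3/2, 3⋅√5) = ([15/8, 62/7) × (-6/7, -5/88]) ∪ ({-4/9, 33/8} × (-3/2, 3⋅√5)) ∪ ({-87/5, -7/2, -5/3, -6/71, 15/8, 33/8, 7⋅√7, 7⋅ℯ} × [7/2, 3⋅√7))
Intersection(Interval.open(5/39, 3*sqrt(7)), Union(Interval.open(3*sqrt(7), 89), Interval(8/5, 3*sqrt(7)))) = Interval.Ropen(8/5, 3*sqrt(7))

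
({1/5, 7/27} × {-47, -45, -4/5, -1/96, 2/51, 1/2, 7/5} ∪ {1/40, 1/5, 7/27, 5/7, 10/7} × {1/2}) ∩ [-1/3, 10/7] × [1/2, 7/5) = {1/40, 1/5, 7/27, 5/7, 10/7} × {1/2}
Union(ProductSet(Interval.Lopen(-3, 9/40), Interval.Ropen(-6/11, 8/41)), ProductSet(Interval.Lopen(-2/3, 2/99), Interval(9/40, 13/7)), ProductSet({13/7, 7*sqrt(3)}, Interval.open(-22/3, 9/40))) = Union(ProductSet({13/7, 7*sqrt(3)}, Interval.open(-22/3, 9/40)), ProductSet(Interval.Lopen(-3, 9/40), Interval.Ropen(-6/11, 8/41)), ProductSet(Interval.Lopen(-2/3, 2/99), Interval(9/40, 13/7)))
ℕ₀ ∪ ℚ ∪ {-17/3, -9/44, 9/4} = ℚ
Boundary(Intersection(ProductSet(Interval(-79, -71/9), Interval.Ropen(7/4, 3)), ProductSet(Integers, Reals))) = ProductSet(Range(-79, -7, 1), Interval(7/4, 3))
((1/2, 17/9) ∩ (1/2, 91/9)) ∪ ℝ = (-∞, ∞)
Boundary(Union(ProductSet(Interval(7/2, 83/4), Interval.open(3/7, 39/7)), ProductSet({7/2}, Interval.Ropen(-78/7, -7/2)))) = Union(ProductSet({7/2}, Interval(-78/7, -7/2)), ProductSet({7/2, 83/4}, Interval(3/7, 39/7)), ProductSet(Interval(7/2, 83/4), {3/7, 39/7}))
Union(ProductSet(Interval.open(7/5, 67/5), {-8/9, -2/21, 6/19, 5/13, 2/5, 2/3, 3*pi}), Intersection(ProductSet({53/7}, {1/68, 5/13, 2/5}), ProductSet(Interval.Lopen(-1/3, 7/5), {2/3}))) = ProductSet(Interval.open(7/5, 67/5), {-8/9, -2/21, 6/19, 5/13, 2/5, 2/3, 3*pi})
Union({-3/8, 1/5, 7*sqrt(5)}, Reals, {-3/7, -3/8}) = Reals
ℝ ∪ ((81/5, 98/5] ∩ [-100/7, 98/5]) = (-∞, ∞)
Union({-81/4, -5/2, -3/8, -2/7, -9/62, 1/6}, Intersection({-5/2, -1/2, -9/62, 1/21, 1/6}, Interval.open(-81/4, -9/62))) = {-81/4, -5/2, -1/2, -3/8, -2/7, -9/62, 1/6}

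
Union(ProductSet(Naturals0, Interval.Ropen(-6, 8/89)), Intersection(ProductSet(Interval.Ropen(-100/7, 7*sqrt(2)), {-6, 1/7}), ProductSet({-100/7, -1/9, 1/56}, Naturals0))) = ProductSet(Naturals0, Interval.Ropen(-6, 8/89))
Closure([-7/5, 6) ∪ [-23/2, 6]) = [-23/2, 6]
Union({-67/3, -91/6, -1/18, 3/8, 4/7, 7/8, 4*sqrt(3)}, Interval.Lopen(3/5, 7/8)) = Union({-67/3, -91/6, -1/18, 3/8, 4/7, 4*sqrt(3)}, Interval.Lopen(3/5, 7/8))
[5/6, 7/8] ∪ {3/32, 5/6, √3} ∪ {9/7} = {3/32, 9/7, √3} ∪ [5/6, 7/8]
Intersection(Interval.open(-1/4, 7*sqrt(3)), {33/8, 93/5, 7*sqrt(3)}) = {33/8}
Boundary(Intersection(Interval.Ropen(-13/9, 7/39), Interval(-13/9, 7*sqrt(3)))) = {-13/9, 7/39}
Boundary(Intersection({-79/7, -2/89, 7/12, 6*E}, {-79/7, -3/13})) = {-79/7}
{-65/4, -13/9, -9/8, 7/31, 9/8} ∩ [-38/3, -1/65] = {-13/9, -9/8}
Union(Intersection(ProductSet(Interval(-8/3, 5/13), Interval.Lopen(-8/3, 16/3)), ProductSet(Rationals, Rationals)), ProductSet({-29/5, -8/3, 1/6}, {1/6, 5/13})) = Union(ProductSet({-29/5, -8/3, 1/6}, {1/6, 5/13}), ProductSet(Intersection(Interval(-8/3, 5/13), Rationals), Intersection(Interval.Lopen(-8/3, 16/3), Rationals)))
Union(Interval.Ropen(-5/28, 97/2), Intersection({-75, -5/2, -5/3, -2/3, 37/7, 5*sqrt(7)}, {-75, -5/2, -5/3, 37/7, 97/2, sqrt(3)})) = Union({-75, -5/2, -5/3}, Interval.Ropen(-5/28, 97/2))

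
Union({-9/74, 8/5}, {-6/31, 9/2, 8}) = {-6/31, -9/74, 8/5, 9/2, 8}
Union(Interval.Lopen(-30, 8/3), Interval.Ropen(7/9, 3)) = Interval.open(-30, 3)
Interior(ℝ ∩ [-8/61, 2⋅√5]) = (-8/61, 2⋅√5)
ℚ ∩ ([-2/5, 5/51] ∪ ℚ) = ℚ ∪ (ℚ ∩ [-2/5, 5/51])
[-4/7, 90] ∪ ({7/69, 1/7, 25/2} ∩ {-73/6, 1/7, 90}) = [-4/7, 90]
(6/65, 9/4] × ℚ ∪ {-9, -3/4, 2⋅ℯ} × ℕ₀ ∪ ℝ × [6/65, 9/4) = ((6/65, 9/4] × ℚ) ∪ (ℝ × [6/65, 9/4)) ∪ ({-9, -3/4, 2⋅ℯ} × ℕ₀)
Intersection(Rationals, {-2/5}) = {-2/5}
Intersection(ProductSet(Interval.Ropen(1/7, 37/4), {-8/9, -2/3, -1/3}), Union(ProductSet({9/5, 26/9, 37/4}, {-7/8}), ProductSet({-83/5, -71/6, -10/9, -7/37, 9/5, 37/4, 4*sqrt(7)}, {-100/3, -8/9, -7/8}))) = ProductSet({9/5}, {-8/9})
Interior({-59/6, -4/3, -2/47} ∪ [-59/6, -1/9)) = (-59/6, -1/9)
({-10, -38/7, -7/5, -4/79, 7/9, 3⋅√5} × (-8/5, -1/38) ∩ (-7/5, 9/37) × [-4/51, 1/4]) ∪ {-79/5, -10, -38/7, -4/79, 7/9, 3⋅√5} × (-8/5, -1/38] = {-79/5, -10, -38/7, -4/79, 7/9, 3⋅√5} × (-8/5, -1/38]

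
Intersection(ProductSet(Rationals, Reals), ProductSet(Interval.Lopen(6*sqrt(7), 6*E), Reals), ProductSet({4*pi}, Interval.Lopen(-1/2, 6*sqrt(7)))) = EmptySet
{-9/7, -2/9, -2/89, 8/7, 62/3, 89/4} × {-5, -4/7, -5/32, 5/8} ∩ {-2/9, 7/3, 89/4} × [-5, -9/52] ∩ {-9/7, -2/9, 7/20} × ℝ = {-2/9} × {-5, -4/7}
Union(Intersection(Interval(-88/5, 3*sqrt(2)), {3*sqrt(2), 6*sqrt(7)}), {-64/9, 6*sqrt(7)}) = {-64/9, 3*sqrt(2), 6*sqrt(7)}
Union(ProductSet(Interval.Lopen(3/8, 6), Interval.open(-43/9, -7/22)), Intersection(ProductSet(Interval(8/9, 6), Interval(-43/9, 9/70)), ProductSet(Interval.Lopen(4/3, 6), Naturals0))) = Union(ProductSet(Interval.Lopen(3/8, 6), Interval.open(-43/9, -7/22)), ProductSet(Interval.Lopen(4/3, 6), Range(0, 1, 1)))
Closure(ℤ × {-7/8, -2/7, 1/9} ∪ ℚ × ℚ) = ℝ × ℝ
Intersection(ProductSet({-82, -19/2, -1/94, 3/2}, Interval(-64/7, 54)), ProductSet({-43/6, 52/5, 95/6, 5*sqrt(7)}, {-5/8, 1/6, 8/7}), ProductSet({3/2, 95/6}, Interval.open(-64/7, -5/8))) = EmptySet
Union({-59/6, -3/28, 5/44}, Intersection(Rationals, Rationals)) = Rationals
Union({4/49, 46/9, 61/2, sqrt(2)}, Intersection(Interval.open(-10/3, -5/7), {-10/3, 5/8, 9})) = {4/49, 46/9, 61/2, sqrt(2)}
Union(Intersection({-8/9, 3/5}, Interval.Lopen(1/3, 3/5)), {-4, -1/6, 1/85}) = {-4, -1/6, 1/85, 3/5}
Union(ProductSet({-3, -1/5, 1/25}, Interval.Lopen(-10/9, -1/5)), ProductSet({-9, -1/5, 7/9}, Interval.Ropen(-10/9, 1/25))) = Union(ProductSet({-9, -1/5, 7/9}, Interval.Ropen(-10/9, 1/25)), ProductSet({-3, -1/5, 1/25}, Interval.Lopen(-10/9, -1/5)))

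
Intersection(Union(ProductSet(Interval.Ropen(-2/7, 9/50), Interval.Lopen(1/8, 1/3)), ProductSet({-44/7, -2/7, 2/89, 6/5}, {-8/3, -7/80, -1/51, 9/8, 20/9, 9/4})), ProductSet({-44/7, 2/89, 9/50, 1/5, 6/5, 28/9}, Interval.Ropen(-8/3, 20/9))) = Union(ProductSet({2/89}, Interval.Lopen(1/8, 1/3)), ProductSet({-44/7, 2/89, 6/5}, {-8/3, -7/80, -1/51, 9/8}))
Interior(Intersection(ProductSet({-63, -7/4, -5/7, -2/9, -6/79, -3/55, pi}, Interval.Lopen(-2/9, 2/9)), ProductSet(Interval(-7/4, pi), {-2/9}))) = EmptySet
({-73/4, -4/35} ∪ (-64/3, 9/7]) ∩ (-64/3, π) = (-64/3, 9/7]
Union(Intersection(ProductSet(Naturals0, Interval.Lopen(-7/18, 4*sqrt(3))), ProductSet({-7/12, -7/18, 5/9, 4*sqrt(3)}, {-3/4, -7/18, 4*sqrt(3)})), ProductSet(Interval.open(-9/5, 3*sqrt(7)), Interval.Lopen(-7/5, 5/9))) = ProductSet(Interval.open(-9/5, 3*sqrt(7)), Interval.Lopen(-7/5, 5/9))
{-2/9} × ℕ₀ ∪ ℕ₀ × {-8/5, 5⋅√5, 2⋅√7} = ({-2/9} × ℕ₀) ∪ (ℕ₀ × {-8/5, 5⋅√5, 2⋅√7})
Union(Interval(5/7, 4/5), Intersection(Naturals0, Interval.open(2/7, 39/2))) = Union(Interval(5/7, 4/5), Range(1, 20, 1))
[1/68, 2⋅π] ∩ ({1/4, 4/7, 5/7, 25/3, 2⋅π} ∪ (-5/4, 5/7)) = [1/68, 5/7] ∪ {2⋅π}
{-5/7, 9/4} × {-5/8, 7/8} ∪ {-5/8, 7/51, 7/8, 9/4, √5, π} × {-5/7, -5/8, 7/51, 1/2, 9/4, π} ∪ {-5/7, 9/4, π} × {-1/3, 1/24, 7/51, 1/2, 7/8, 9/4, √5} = ({-5/7, 9/4} × {-5/8, 7/8}) ∪ ({-5/7, 9/4, π} × {-1/3, 1/24, 7/51, 1/2, 7/8, 9/4, √5}) ∪ ({-5/8, 7/51, 7/8, 9/4, √5, π} × {-5/7, -5/8, 7/51, 1/2, 9/4, π})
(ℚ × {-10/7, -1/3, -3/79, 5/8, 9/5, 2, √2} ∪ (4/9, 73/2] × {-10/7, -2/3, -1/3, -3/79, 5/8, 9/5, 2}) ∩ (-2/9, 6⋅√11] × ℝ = ((4/9, 6⋅√11] × {-10/7, -2/3, -1/3, -3/79, 5/8, 9/5, 2}) ∪ ((ℚ ∩ (-2/9, 6⋅√11]) × {-10/7, -1/3, -3/79, 5/8, 9/5, 2, √2})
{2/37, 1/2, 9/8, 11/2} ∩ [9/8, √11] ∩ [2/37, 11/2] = {9/8}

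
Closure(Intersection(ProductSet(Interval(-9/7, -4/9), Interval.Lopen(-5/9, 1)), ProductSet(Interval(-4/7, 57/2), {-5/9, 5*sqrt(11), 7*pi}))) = EmptySet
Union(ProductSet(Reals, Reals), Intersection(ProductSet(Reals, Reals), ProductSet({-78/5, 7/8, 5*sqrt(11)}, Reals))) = ProductSet(Reals, Reals)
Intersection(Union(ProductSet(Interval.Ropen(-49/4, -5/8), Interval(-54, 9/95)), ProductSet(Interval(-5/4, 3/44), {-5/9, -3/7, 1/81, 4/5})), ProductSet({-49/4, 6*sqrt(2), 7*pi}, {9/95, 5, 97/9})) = ProductSet({-49/4}, {9/95})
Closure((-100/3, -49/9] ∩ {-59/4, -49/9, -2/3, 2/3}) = {-59/4, -49/9}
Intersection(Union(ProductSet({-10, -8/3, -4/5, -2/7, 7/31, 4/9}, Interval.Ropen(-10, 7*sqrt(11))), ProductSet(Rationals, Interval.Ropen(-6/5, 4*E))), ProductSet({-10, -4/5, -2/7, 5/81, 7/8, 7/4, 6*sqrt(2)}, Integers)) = Union(ProductSet({-10, -4/5, -2/7}, Range(-10, 24, 1)), ProductSet({-10, -4/5, -2/7, 5/81, 7/8, 7/4}, Range(-1, 11, 1)))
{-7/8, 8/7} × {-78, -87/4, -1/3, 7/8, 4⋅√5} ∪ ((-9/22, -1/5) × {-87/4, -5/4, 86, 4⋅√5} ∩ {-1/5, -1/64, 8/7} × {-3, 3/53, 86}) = {-7/8, 8/7} × {-78, -87/4, -1/3, 7/8, 4⋅√5}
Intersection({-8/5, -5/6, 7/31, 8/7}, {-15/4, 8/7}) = {8/7}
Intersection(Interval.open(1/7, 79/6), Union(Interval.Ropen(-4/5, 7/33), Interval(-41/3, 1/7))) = Interval.open(1/7, 7/33)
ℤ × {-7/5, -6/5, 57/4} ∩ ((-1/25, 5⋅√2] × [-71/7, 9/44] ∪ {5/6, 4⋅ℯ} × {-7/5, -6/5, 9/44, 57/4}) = {0, 1, …, 7} × {-7/5, -6/5}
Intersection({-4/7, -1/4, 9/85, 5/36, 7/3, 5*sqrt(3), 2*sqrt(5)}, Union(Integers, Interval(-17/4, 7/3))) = {-4/7, -1/4, 9/85, 5/36, 7/3}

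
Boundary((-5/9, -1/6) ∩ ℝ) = {-5/9, -1/6}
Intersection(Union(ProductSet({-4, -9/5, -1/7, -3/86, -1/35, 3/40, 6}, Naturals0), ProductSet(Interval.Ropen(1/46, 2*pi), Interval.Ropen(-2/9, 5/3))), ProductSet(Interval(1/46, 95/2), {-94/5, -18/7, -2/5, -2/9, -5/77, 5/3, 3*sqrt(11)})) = ProductSet(Interval.Ropen(1/46, 2*pi), {-2/9, -5/77})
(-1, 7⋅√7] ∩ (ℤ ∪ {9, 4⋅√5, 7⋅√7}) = {0, 1, …, 18} ∪ {4⋅√5, 7⋅√7}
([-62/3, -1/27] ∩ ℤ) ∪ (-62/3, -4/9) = (-62/3, -4/9) ∪ {-20, -19, …, -1}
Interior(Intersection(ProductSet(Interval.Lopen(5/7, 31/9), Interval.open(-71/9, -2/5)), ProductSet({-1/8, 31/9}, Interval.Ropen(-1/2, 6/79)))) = EmptySet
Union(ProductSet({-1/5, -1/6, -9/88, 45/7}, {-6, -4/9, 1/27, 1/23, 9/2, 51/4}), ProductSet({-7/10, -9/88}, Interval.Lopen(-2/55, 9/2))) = Union(ProductSet({-7/10, -9/88}, Interval.Lopen(-2/55, 9/2)), ProductSet({-1/5, -1/6, -9/88, 45/7}, {-6, -4/9, 1/27, 1/23, 9/2, 51/4}))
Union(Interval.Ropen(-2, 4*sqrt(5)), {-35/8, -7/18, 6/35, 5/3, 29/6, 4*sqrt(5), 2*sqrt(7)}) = Union({-35/8}, Interval(-2, 4*sqrt(5)))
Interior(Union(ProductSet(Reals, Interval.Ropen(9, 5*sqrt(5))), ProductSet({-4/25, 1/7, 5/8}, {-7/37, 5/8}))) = ProductSet(Reals, Interval.open(9, 5*sqrt(5)))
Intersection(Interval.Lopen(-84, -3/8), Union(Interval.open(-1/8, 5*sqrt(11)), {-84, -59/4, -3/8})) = {-59/4, -3/8}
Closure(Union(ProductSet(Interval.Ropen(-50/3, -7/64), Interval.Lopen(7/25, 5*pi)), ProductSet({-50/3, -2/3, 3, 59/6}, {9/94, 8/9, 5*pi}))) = Union(ProductSet({-50/3, -7/64}, Interval(7/25, 5*pi)), ProductSet({-50/3, -2/3, 3, 59/6}, {9/94, 8/9, 5*pi}), ProductSet(Interval(-50/3, -7/64), {7/25, 5*pi}), ProductSet(Interval.Ropen(-50/3, -7/64), Interval.Lopen(7/25, 5*pi)))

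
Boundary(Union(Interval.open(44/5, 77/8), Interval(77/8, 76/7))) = {44/5, 76/7}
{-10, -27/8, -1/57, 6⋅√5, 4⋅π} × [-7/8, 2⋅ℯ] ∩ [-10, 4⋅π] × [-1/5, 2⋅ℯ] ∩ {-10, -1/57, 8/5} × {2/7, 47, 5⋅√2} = {-10, -1/57} × {2/7}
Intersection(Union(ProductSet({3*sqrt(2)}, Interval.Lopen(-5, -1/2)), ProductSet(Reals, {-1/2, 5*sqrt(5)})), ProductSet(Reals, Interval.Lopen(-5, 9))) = Union(ProductSet({3*sqrt(2)}, Interval.Lopen(-5, -1/2)), ProductSet(Reals, {-1/2}))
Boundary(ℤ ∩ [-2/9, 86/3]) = {0, 1, …, 28}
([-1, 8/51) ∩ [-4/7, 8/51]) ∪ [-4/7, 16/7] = [-4/7, 16/7]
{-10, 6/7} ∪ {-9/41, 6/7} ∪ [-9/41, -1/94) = {-10, 6/7} ∪ [-9/41, -1/94)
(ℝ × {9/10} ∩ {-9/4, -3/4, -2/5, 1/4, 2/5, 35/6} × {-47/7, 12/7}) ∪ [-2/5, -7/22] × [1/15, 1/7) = [-2/5, -7/22] × [1/15, 1/7)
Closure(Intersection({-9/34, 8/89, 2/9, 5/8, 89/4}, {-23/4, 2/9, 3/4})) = {2/9}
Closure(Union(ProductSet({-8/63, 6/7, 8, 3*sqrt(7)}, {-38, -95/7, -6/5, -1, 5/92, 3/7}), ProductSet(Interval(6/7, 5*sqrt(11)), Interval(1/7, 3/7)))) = Union(ProductSet({-8/63, 6/7, 8, 3*sqrt(7)}, {-38, -95/7, -6/5, -1, 5/92, 3/7}), ProductSet(Interval(6/7, 5*sqrt(11)), Interval(1/7, 3/7)))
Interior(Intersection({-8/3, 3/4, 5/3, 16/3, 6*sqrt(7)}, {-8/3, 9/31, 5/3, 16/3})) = EmptySet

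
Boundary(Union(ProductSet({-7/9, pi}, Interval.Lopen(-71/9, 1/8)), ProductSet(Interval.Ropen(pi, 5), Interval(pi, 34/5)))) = Union(ProductSet({-7/9, pi}, Interval(-71/9, 1/8)), ProductSet({5, pi}, Interval(pi, 34/5)), ProductSet(Interval(pi, 5), {34/5, pi}))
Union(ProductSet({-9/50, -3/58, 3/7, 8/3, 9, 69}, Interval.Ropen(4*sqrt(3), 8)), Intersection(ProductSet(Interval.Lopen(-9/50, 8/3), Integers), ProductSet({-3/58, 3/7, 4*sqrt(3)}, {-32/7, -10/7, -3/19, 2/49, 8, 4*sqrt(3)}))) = Union(ProductSet({-3/58, 3/7}, {8}), ProductSet({-9/50, -3/58, 3/7, 8/3, 9, 69}, Interval.Ropen(4*sqrt(3), 8)))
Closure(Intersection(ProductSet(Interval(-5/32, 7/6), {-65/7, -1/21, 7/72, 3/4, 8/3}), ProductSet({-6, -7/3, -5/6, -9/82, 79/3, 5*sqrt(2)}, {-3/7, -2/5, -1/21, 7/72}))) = ProductSet({-9/82}, {-1/21, 7/72})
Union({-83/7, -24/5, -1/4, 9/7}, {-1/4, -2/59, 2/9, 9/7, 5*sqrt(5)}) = {-83/7, -24/5, -1/4, -2/59, 2/9, 9/7, 5*sqrt(5)}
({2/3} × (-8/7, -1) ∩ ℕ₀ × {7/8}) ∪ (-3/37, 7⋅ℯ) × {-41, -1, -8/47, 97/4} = (-3/37, 7⋅ℯ) × {-41, -1, -8/47, 97/4}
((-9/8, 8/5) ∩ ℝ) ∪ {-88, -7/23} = {-88} ∪ (-9/8, 8/5)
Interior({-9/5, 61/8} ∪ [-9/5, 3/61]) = (-9/5, 3/61)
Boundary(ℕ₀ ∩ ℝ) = ℕ₀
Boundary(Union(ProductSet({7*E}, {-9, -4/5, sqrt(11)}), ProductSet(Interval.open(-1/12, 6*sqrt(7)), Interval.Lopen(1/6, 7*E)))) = Union(ProductSet({7*E}, {-9, -4/5, sqrt(11)}), ProductSet({-1/12, 6*sqrt(7)}, Interval(1/6, 7*E)), ProductSet(Interval(-1/12, 6*sqrt(7)), {1/6, 7*E}))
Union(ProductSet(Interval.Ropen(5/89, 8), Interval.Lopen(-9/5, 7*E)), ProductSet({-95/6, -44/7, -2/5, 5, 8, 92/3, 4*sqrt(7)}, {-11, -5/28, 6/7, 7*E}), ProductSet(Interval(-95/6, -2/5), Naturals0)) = Union(ProductSet({-95/6, -44/7, -2/5, 5, 8, 92/3, 4*sqrt(7)}, {-11, -5/28, 6/7, 7*E}), ProductSet(Interval(-95/6, -2/5), Naturals0), ProductSet(Interval.Ropen(5/89, 8), Interval.Lopen(-9/5, 7*E)))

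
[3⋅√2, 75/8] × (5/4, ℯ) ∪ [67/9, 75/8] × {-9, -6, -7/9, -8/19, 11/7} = ([67/9, 75/8] × {-9, -6, -7/9, -8/19, 11/7}) ∪ ([3⋅√2, 75/8] × (5/4, ℯ))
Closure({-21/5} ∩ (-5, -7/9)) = {-21/5}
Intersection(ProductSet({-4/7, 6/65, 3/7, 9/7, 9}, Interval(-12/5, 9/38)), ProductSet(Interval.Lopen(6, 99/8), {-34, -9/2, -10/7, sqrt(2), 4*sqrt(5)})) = ProductSet({9}, {-10/7})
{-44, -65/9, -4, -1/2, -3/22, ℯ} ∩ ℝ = {-44, -65/9, -4, -1/2, -3/22, ℯ}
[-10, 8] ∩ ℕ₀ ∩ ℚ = {0, 1, …, 8}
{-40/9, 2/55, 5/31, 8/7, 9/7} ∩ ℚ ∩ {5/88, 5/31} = {5/31}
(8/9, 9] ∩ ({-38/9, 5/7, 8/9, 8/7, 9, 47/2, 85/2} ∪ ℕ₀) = {1, 2, …, 9} ∪ {8/7}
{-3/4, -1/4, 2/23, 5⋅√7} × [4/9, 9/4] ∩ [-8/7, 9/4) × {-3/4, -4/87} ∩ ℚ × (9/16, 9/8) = ∅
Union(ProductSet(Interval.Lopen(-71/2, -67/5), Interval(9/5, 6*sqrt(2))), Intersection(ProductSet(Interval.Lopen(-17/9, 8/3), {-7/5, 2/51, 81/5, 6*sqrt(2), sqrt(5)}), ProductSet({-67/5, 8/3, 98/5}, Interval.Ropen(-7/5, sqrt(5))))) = Union(ProductSet({8/3}, {-7/5, 2/51}), ProductSet(Interval.Lopen(-71/2, -67/5), Interval(9/5, 6*sqrt(2))))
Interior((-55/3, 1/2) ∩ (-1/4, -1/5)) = (-1/4, -1/5)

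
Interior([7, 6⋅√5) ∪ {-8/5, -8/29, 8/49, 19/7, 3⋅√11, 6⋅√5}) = (7, 6⋅√5)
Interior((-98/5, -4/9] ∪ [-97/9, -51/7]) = (-98/5, -4/9)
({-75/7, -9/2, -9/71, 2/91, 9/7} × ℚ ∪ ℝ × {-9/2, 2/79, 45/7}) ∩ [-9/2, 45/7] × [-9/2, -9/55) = ([-9/2, 45/7] × {-9/2}) ∪ ({-9/2, -9/71, 2/91, 9/7} × (ℚ ∩ [-9/2, -9/55)))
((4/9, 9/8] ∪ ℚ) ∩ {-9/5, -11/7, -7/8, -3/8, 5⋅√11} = {-9/5, -11/7, -7/8, -3/8}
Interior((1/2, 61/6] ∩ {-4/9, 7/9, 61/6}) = ∅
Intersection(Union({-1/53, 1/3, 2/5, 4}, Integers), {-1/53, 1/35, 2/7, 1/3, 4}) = {-1/53, 1/3, 4}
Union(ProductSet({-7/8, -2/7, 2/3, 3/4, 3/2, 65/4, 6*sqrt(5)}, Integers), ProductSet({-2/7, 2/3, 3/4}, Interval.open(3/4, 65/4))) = Union(ProductSet({-2/7, 2/3, 3/4}, Interval.open(3/4, 65/4)), ProductSet({-7/8, -2/7, 2/3, 3/4, 3/2, 65/4, 6*sqrt(5)}, Integers))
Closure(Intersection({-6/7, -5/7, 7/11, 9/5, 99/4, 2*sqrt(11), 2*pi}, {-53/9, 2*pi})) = {2*pi}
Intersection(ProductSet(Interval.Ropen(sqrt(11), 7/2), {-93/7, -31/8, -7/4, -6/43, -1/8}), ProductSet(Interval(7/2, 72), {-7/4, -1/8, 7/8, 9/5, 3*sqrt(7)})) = EmptySet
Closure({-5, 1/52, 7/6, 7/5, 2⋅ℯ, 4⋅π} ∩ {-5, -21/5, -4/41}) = {-5}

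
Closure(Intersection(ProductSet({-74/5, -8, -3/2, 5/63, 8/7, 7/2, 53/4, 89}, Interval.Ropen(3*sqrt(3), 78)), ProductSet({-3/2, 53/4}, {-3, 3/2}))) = EmptySet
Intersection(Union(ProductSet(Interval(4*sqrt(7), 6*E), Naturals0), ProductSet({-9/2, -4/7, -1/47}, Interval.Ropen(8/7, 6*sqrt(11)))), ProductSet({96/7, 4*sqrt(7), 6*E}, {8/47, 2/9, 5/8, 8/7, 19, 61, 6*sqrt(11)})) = ProductSet({96/7, 4*sqrt(7), 6*E}, {19, 61})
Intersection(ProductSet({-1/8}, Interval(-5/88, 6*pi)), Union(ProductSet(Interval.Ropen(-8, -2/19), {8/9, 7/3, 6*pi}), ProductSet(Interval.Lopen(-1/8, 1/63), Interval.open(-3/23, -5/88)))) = ProductSet({-1/8}, {8/9, 7/3, 6*pi})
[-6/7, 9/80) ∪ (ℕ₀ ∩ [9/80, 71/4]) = [-6/7, 9/80) ∪ {1, 2, …, 17}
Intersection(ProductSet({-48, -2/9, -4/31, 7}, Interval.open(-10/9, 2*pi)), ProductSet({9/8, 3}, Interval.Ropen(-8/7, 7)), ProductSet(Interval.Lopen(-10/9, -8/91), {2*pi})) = EmptySet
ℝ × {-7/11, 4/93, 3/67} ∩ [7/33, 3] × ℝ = [7/33, 3] × {-7/11, 4/93, 3/67}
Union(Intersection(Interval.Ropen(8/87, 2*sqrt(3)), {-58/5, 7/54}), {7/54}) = {7/54}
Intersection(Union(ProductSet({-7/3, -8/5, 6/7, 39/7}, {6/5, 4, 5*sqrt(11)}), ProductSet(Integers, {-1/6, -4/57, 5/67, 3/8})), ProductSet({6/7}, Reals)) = ProductSet({6/7}, {6/5, 4, 5*sqrt(11)})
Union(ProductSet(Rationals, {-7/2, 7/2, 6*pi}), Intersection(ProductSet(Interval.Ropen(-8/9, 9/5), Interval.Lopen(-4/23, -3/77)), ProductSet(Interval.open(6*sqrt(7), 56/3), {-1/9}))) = ProductSet(Rationals, {-7/2, 7/2, 6*pi})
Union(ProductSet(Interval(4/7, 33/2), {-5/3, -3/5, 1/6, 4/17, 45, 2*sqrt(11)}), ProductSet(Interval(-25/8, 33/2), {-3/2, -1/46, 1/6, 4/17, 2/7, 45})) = Union(ProductSet(Interval(-25/8, 33/2), {-3/2, -1/46, 1/6, 4/17, 2/7, 45}), ProductSet(Interval(4/7, 33/2), {-5/3, -3/5, 1/6, 4/17, 45, 2*sqrt(11)}))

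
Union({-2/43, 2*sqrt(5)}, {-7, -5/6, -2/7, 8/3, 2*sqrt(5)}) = {-7, -5/6, -2/7, -2/43, 8/3, 2*sqrt(5)}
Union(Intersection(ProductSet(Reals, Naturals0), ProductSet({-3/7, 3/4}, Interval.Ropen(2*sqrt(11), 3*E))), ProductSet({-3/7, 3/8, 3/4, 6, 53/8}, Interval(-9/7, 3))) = Union(ProductSet({-3/7, 3/4}, Range(7, 9, 1)), ProductSet({-3/7, 3/8, 3/4, 6, 53/8}, Interval(-9/7, 3)))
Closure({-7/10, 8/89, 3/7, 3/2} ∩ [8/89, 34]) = {8/89, 3/7, 3/2}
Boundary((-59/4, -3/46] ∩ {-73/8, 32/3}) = {-73/8}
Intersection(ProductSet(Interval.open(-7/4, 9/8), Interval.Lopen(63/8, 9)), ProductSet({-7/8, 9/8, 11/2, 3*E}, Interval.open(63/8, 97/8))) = ProductSet({-7/8}, Interval.Lopen(63/8, 9))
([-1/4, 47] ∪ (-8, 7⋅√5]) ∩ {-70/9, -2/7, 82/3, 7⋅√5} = {-70/9, -2/7, 82/3, 7⋅√5}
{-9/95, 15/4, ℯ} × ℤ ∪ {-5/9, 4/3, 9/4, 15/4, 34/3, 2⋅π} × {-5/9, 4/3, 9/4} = ({-9/95, 15/4, ℯ} × ℤ) ∪ ({-5/9, 4/3, 9/4, 15/4, 34/3, 2⋅π} × {-5/9, 4/3, 9/4})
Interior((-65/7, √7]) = (-65/7, √7)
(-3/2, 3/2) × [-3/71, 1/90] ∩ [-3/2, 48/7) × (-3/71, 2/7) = (-3/2, 3/2) × (-3/71, 1/90]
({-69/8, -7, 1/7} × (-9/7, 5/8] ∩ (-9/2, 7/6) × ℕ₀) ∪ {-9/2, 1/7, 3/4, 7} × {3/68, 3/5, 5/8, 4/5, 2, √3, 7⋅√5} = ({1/7} × {0}) ∪ ({-9/2, 1/7, 3/4, 7} × {3/68, 3/5, 5/8, 4/5, 2, √3, 7⋅√5})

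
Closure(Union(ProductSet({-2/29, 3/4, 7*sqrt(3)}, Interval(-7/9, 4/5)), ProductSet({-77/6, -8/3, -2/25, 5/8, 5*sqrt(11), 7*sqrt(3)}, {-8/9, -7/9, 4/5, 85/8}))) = Union(ProductSet({-2/29, 3/4, 7*sqrt(3)}, Interval(-7/9, 4/5)), ProductSet({-77/6, -8/3, -2/25, 5/8, 5*sqrt(11), 7*sqrt(3)}, {-8/9, -7/9, 4/5, 85/8}))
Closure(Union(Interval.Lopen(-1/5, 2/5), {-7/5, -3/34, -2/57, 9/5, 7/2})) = Union({-7/5, 9/5, 7/2}, Interval(-1/5, 2/5))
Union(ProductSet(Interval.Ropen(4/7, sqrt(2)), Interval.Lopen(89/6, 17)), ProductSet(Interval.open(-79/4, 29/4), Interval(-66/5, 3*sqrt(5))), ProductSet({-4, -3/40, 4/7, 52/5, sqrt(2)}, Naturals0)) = Union(ProductSet({-4, -3/40, 4/7, 52/5, sqrt(2)}, Naturals0), ProductSet(Interval.open(-79/4, 29/4), Interval(-66/5, 3*sqrt(5))), ProductSet(Interval.Ropen(4/7, sqrt(2)), Interval.Lopen(89/6, 17)))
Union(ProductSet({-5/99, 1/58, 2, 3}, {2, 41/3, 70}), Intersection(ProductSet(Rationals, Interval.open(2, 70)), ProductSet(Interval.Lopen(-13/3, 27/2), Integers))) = Union(ProductSet({-5/99, 1/58, 2, 3}, {2, 41/3, 70}), ProductSet(Intersection(Interval.Lopen(-13/3, 27/2), Rationals), Range(3, 70, 1)))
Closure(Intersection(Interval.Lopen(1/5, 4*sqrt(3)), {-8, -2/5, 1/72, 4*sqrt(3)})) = {4*sqrt(3)}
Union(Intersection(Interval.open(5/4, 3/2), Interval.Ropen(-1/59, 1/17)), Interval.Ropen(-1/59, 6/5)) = Interval.Ropen(-1/59, 6/5)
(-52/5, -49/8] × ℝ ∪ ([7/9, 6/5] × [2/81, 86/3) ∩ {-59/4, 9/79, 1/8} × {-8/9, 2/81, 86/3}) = (-52/5, -49/8] × ℝ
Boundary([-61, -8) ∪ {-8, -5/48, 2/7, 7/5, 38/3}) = {-61, -8, -5/48, 2/7, 7/5, 38/3}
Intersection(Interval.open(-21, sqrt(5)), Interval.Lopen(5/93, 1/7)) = Interval.Lopen(5/93, 1/7)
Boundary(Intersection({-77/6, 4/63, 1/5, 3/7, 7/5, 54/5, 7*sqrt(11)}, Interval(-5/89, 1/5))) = {4/63, 1/5}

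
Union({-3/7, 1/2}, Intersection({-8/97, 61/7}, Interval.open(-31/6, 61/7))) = {-3/7, -8/97, 1/2}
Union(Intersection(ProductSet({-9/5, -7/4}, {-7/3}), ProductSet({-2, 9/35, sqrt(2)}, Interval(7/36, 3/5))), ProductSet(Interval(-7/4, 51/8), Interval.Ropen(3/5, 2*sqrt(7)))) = ProductSet(Interval(-7/4, 51/8), Interval.Ropen(3/5, 2*sqrt(7)))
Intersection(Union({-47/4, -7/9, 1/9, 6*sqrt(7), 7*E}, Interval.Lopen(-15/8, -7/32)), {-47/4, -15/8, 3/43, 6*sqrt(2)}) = {-47/4}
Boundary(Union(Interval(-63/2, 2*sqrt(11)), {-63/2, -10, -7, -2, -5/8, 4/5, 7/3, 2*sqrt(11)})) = {-63/2, 2*sqrt(11)}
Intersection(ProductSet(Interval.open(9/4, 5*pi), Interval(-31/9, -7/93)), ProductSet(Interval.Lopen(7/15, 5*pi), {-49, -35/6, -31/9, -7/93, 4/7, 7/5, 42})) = ProductSet(Interval.open(9/4, 5*pi), {-31/9, -7/93})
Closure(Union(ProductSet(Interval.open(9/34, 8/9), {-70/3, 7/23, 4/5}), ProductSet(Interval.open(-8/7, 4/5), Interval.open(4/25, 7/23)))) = Union(ProductSet({-8/7, 4/5}, Interval(4/25, 7/23)), ProductSet(Interval(-8/7, 4/5), {4/25, 7/23}), ProductSet(Interval.open(-8/7, 4/5), Interval.open(4/25, 7/23)), ProductSet(Interval(9/34, 8/9), {-70/3, 7/23, 4/5}))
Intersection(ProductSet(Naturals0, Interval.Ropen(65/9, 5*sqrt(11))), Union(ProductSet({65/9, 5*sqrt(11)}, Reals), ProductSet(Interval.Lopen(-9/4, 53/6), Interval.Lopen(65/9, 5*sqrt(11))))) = ProductSet(Range(0, 9, 1), Interval.open(65/9, 5*sqrt(11)))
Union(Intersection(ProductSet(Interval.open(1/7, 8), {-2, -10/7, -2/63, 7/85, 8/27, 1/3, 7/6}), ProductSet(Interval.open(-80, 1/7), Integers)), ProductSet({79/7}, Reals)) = ProductSet({79/7}, Reals)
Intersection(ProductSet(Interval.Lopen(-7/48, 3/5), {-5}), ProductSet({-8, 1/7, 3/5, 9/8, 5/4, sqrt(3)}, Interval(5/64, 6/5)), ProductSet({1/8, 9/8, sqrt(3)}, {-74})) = EmptySet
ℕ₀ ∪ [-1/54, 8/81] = [-1/54, 8/81] ∪ ℕ₀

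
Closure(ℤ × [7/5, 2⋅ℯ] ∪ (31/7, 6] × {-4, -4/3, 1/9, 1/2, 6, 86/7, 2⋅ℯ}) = (ℤ × [7/5, 2⋅ℯ]) ∪ ([31/7, 6] × {-4, -4/3, 1/9, 1/2, 6, 86/7, 2⋅ℯ})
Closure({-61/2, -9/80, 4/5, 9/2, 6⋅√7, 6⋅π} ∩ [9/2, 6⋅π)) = {9/2, 6⋅√7}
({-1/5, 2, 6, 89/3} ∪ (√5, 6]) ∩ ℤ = {2} ∪ {3, 4, 5, 6}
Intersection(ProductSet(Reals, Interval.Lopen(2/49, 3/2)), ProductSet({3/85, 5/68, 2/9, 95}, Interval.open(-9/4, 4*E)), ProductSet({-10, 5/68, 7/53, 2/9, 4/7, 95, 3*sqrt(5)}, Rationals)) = ProductSet({5/68, 2/9, 95}, Intersection(Interval.Lopen(2/49, 3/2), Rationals))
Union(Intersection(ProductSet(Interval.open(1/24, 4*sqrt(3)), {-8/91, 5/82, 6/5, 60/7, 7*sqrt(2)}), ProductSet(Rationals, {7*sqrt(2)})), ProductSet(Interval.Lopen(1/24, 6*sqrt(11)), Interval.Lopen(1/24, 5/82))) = Union(ProductSet(Intersection(Interval.open(1/24, 4*sqrt(3)), Rationals), {7*sqrt(2)}), ProductSet(Interval.Lopen(1/24, 6*sqrt(11)), Interval.Lopen(1/24, 5/82)))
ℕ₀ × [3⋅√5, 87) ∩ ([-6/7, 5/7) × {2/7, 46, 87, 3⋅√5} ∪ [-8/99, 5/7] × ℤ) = {0} × ({3⋅√5} ∪ {7, 8, …, 86})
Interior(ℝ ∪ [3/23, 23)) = (-∞, ∞)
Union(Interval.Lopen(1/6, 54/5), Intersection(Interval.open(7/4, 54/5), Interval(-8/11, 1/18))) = Interval.Lopen(1/6, 54/5)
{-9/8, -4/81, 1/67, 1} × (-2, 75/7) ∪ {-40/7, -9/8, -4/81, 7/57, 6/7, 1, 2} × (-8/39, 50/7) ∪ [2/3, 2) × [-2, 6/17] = ({-9/8, -4/81, 1/67, 1} × (-2, 75/7)) ∪ ([2/3, 2) × [-2, 6/17]) ∪ ({-40/7, -9/8, -4/81, 7/57, 6/7, 1, 2} × (-8/39, 50/7))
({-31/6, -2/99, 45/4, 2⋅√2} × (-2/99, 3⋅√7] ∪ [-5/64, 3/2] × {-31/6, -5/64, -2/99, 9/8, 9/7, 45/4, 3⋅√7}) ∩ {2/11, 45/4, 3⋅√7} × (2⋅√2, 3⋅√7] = ({2/11} × {3⋅√7}) ∪ ({45/4} × (2⋅√2, 3⋅√7])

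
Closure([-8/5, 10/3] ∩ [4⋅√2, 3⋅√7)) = ∅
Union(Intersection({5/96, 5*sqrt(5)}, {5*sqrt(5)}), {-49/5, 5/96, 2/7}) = {-49/5, 5/96, 2/7, 5*sqrt(5)}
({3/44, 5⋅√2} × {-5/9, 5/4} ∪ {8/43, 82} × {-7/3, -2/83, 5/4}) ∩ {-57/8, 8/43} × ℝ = {8/43} × {-7/3, -2/83, 5/4}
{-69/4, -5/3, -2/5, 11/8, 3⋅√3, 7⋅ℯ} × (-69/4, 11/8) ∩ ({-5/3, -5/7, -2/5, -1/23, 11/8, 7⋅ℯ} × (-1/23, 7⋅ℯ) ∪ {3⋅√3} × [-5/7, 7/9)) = ({3⋅√3} × [-5/7, 7/9)) ∪ ({-5/3, -2/5, 11/8, 7⋅ℯ} × (-1/23, 11/8))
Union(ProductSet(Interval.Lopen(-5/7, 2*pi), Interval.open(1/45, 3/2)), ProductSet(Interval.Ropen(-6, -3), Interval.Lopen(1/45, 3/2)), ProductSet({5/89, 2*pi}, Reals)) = Union(ProductSet({5/89, 2*pi}, Reals), ProductSet(Interval.Ropen(-6, -3), Interval.Lopen(1/45, 3/2)), ProductSet(Interval.Lopen(-5/7, 2*pi), Interval.open(1/45, 3/2)))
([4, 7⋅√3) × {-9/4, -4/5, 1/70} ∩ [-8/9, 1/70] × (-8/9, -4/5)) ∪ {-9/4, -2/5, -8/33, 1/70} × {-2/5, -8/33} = {-9/4, -2/5, -8/33, 1/70} × {-2/5, -8/33}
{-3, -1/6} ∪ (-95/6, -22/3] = (-95/6, -22/3] ∪ {-3, -1/6}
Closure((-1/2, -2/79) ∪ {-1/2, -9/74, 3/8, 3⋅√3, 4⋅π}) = [-1/2, -2/79] ∪ {3/8, 3⋅√3, 4⋅π}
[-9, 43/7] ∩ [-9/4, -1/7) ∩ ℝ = [-9/4, -1/7)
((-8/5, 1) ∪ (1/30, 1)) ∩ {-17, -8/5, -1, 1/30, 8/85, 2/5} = {-1, 1/30, 8/85, 2/5}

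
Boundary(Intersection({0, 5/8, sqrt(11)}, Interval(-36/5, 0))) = {0}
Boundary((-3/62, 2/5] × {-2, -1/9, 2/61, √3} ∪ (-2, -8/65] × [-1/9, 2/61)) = ({-2, -8/65} × [-1/9, 2/61]) ∪ ([-2, -8/65] × {-1/9, 2/61}) ∪ ([-3/62, 2/5] × {-2, -1/9, 2/61, √3})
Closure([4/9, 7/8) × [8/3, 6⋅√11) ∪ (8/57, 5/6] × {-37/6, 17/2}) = ([8/57, 5/6] × {-37/6, 17/2}) ∪ ({4/9, 7/8} × [8/3, 6⋅√11]) ∪ ([4/9, 7/8] × {8/3, 6⋅√11}) ∪ ([4/9, 7/8) × [8/3, 6⋅√11))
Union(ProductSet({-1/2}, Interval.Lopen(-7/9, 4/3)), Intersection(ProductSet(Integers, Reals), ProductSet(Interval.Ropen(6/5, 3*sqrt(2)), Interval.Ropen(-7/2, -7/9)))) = Union(ProductSet({-1/2}, Interval.Lopen(-7/9, 4/3)), ProductSet(Range(2, 5, 1), Interval.Ropen(-7/2, -7/9)))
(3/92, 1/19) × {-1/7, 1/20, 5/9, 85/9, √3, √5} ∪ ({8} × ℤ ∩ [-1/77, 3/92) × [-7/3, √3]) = (3/92, 1/19) × {-1/7, 1/20, 5/9, 85/9, √3, √5}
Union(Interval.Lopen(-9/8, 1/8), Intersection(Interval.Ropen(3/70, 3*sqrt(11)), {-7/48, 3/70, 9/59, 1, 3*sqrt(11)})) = Union({9/59, 1}, Interval.Lopen(-9/8, 1/8))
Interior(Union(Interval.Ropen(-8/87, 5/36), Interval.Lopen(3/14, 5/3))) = Union(Interval.open(-8/87, 5/36), Interval.open(3/14, 5/3))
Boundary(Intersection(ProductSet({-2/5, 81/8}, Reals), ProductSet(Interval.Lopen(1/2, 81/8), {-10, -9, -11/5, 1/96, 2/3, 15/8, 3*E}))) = ProductSet({81/8}, {-10, -9, -11/5, 1/96, 2/3, 15/8, 3*E})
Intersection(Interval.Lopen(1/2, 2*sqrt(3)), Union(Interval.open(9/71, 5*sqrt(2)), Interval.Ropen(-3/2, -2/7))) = Interval.Lopen(1/2, 2*sqrt(3))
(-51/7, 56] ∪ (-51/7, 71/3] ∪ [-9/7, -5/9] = (-51/7, 56]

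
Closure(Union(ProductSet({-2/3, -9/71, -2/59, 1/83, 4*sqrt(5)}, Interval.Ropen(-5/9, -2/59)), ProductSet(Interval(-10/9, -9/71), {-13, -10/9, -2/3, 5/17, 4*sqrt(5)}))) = Union(ProductSet({-2/3, -9/71, -2/59, 1/83, 4*sqrt(5)}, Interval(-5/9, -2/59)), ProductSet(Interval(-10/9, -9/71), {-13, -10/9, -2/3, 5/17, 4*sqrt(5)}))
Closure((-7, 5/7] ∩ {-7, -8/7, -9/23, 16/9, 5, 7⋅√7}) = {-8/7, -9/23}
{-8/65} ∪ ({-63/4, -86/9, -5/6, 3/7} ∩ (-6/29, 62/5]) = {-8/65, 3/7}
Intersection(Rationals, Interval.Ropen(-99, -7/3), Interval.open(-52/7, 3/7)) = Intersection(Interval.open(-52/7, -7/3), Rationals)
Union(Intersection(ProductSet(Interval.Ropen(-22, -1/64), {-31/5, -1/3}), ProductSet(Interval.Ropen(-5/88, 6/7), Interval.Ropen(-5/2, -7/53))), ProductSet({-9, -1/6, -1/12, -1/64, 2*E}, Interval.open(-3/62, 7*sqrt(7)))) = Union(ProductSet({-9, -1/6, -1/12, -1/64, 2*E}, Interval.open(-3/62, 7*sqrt(7))), ProductSet(Interval.Ropen(-5/88, -1/64), {-1/3}))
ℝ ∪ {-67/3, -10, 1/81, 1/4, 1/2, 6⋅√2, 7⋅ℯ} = ℝ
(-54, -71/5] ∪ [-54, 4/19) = [-54, 4/19)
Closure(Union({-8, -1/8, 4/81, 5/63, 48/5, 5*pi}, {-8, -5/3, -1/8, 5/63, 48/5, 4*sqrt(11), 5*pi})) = {-8, -5/3, -1/8, 4/81, 5/63, 48/5, 4*sqrt(11), 5*pi}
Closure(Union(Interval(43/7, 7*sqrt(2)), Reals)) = Interval(-oo, oo)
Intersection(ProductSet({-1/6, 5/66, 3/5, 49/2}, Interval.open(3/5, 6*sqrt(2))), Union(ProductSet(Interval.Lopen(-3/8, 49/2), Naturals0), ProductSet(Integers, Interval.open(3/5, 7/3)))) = ProductSet({-1/6, 5/66, 3/5, 49/2}, Range(1, 9, 1))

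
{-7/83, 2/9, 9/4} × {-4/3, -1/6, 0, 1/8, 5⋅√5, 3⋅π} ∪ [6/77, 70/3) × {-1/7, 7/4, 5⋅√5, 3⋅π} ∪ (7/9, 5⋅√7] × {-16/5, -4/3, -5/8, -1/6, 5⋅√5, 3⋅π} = ([6/77, 70/3) × {-1/7, 7/4, 5⋅√5, 3⋅π}) ∪ ({-7/83, 2/9, 9/4} × {-4/3, -1/6, 0, 1/8, 5⋅√5, 3⋅π}) ∪ ((7/9, 5⋅√7] × {-16/5, -4/3, -5/8, -1/6, 5⋅√5, 3⋅π})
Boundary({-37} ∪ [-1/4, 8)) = {-37, -1/4, 8}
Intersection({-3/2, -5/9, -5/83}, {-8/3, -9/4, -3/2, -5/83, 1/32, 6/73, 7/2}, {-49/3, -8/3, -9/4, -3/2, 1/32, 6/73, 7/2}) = {-3/2}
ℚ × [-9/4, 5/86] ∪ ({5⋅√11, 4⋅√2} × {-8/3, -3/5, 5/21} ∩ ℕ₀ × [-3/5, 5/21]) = ℚ × [-9/4, 5/86]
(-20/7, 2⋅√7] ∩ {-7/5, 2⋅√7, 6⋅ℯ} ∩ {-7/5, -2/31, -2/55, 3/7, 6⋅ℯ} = {-7/5}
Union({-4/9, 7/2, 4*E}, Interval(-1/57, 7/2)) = Union({-4/9, 4*E}, Interval(-1/57, 7/2))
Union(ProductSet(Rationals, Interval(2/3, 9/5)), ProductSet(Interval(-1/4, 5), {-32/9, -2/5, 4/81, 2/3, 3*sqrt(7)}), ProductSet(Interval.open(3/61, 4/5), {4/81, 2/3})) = Union(ProductSet(Interval(-1/4, 5), {-32/9, -2/5, 4/81, 2/3, 3*sqrt(7)}), ProductSet(Rationals, Interval(2/3, 9/5)))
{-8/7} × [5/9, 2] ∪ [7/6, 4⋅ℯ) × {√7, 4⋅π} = ({-8/7} × [5/9, 2]) ∪ ([7/6, 4⋅ℯ) × {√7, 4⋅π})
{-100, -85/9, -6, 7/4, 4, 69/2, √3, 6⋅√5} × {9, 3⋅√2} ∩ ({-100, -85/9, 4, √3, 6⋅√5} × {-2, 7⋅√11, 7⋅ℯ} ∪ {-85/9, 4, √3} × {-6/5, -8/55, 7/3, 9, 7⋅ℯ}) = {-85/9, 4, √3} × {9}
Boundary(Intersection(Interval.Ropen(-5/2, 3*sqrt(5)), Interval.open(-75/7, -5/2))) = EmptySet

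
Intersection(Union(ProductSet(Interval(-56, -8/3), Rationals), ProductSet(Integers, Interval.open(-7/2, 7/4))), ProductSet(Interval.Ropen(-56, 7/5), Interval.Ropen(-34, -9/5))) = Union(ProductSet(Interval(-56, -8/3), Intersection(Interval.Ropen(-34, -9/5), Rationals)), ProductSet(Range(-56, 2, 1), Interval.open(-7/2, -9/5)))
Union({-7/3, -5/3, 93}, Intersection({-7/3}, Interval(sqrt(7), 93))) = {-7/3, -5/3, 93}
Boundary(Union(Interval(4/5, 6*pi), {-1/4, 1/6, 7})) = {-1/4, 1/6, 4/5, 6*pi}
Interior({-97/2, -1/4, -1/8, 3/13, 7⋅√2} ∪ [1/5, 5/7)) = (1/5, 5/7)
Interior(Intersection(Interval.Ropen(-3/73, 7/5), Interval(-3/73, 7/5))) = Interval.open(-3/73, 7/5)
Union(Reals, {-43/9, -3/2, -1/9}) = Reals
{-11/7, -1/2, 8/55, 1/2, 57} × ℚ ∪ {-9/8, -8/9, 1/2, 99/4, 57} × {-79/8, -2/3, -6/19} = ({-11/7, -1/2, 8/55, 1/2, 57} × ℚ) ∪ ({-9/8, -8/9, 1/2, 99/4, 57} × {-79/8, -2/3, -6/19})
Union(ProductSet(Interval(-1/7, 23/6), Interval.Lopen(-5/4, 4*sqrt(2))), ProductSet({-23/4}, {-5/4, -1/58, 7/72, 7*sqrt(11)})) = Union(ProductSet({-23/4}, {-5/4, -1/58, 7/72, 7*sqrt(11)}), ProductSet(Interval(-1/7, 23/6), Interval.Lopen(-5/4, 4*sqrt(2))))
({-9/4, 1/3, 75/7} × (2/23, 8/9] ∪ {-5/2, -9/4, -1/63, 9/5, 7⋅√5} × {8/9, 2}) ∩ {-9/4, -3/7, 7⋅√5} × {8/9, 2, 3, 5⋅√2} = {-9/4, 7⋅√5} × {8/9, 2}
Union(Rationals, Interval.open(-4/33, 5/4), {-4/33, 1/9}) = Union(Interval(-4/33, 5/4), Rationals)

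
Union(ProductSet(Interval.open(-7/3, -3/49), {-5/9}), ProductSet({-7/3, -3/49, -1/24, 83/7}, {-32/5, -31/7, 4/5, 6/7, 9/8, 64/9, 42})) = Union(ProductSet({-7/3, -3/49, -1/24, 83/7}, {-32/5, -31/7, 4/5, 6/7, 9/8, 64/9, 42}), ProductSet(Interval.open(-7/3, -3/49), {-5/9}))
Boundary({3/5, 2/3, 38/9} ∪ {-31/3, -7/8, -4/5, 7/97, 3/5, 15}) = {-31/3, -7/8, -4/5, 7/97, 3/5, 2/3, 38/9, 15}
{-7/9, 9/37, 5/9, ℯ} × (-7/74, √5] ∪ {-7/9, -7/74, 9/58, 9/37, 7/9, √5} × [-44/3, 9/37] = ({-7/9, 9/37, 5/9, ℯ} × (-7/74, √5]) ∪ ({-7/9, -7/74, 9/58, 9/37, 7/9, √5} × [-44/3, 9/37])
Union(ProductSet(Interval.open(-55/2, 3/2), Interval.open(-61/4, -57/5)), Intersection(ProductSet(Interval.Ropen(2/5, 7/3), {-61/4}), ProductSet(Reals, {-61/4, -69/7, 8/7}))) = Union(ProductSet(Interval.open(-55/2, 3/2), Interval.open(-61/4, -57/5)), ProductSet(Interval.Ropen(2/5, 7/3), {-61/4}))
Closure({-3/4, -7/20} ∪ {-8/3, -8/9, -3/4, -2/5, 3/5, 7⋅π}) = {-8/3, -8/9, -3/4, -2/5, -7/20, 3/5, 7⋅π}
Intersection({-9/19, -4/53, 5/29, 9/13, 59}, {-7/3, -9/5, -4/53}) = {-4/53}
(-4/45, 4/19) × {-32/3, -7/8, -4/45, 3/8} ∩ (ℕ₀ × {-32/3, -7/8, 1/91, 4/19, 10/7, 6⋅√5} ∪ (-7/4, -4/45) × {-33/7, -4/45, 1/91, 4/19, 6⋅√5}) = {0} × {-32/3, -7/8}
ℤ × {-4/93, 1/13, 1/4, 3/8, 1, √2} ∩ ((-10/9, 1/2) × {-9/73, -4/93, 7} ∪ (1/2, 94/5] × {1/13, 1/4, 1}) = ({-1, 0} × {-4/93}) ∪ ({1, 2, …, 18} × {1/13, 1/4, 1})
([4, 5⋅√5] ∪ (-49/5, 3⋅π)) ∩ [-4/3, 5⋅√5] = [-4/3, 5⋅√5]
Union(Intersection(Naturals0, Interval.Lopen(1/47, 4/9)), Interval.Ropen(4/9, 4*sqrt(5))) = Interval.Ropen(4/9, 4*sqrt(5))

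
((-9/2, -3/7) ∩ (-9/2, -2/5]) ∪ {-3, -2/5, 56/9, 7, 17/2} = (-9/2, -3/7) ∪ {-2/5, 56/9, 7, 17/2}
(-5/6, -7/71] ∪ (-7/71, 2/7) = (-5/6, 2/7)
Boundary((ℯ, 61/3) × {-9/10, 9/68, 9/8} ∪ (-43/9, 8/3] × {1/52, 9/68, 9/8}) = ([-43/9, 8/3] × {1/52, 9/68, 9/8}) ∪ ([ℯ, 61/3] × {-9/10, 9/68, 9/8})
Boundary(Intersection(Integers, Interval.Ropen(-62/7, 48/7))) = Range(-8, 7, 1)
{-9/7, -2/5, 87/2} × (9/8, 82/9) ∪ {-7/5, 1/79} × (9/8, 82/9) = {-7/5, -9/7, -2/5, 1/79, 87/2} × (9/8, 82/9)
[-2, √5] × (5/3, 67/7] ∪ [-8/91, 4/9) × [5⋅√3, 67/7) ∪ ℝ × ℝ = ℝ × ℝ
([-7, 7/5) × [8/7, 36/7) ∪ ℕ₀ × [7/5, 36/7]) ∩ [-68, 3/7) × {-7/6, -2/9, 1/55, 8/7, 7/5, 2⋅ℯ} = [-7, 3/7) × {8/7, 7/5}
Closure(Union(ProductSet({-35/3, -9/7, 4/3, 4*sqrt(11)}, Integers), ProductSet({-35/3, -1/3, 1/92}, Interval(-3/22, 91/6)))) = Union(ProductSet({-35/3, -1/3, 1/92}, Interval(-3/22, 91/6)), ProductSet({-35/3, -9/7, 4/3, 4*sqrt(11)}, Integers))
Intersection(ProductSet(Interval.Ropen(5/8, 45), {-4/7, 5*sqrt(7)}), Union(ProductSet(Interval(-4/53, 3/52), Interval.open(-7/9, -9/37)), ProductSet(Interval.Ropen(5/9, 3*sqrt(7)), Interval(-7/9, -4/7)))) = ProductSet(Interval.Ropen(5/8, 3*sqrt(7)), {-4/7})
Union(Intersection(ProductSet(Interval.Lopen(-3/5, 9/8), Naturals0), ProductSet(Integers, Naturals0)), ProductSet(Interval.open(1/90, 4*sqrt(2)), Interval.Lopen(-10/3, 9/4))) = Union(ProductSet(Interval.open(1/90, 4*sqrt(2)), Interval.Lopen(-10/3, 9/4)), ProductSet(Range(0, 2, 1), Naturals0))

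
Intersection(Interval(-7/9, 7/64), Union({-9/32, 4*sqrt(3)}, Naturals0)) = Union({-9/32}, Range(0, 1, 1))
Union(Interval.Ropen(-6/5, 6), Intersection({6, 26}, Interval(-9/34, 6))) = Interval(-6/5, 6)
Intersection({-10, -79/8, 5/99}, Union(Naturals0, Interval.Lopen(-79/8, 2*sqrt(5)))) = {5/99}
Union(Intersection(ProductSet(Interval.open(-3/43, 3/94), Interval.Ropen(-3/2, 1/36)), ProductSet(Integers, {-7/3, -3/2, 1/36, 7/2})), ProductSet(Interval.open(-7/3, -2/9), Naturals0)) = Union(ProductSet(Interval.open(-7/3, -2/9), Naturals0), ProductSet(Range(0, 1, 1), {-3/2}))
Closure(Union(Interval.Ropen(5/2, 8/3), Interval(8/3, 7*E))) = Interval(5/2, 7*E)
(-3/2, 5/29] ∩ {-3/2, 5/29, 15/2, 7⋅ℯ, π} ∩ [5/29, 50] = {5/29}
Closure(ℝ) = ℝ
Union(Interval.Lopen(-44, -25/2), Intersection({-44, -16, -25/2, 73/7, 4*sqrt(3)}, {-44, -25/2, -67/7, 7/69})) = Interval(-44, -25/2)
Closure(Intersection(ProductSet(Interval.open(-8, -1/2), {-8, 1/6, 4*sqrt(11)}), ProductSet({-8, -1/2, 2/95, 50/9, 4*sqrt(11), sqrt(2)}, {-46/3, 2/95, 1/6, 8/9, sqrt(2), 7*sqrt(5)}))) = EmptySet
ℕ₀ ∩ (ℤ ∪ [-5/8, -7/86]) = ℕ₀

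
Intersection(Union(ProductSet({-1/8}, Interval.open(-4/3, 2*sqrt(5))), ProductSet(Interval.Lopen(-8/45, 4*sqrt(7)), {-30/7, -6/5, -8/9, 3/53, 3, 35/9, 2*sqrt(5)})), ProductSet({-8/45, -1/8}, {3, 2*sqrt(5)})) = ProductSet({-1/8}, {3, 2*sqrt(5)})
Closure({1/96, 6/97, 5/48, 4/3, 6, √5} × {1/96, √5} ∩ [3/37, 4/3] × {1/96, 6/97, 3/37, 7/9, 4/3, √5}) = {5/48, 4/3} × {1/96, √5}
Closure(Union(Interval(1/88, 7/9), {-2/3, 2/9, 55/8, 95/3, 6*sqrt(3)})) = Union({-2/3, 55/8, 95/3, 6*sqrt(3)}, Interval(1/88, 7/9))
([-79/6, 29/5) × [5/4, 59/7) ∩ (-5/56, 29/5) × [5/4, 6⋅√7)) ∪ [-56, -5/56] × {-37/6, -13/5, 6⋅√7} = ((-5/56, 29/5) × [5/4, 59/7)) ∪ ([-56, -5/56] × {-37/6, -13/5, 6⋅√7})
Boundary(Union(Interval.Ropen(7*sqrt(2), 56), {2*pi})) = {56, 7*sqrt(2), 2*pi}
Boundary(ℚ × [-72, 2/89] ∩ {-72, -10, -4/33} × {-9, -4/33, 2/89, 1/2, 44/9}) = {-72, -10, -4/33} × {-9, -4/33, 2/89}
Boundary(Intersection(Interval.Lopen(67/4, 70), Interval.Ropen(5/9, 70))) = {67/4, 70}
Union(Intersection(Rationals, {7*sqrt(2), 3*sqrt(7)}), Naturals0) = Naturals0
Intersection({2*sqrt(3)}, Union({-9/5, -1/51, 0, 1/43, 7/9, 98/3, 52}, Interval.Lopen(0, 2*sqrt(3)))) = {2*sqrt(3)}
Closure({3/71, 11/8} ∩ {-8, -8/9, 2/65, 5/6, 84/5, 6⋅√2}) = ∅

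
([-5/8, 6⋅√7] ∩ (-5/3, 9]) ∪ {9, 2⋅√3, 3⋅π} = [-5/8, 9] ∪ {3⋅π}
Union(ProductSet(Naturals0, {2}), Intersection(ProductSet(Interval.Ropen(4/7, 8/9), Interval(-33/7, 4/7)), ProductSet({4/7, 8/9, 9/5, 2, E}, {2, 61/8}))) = ProductSet(Naturals0, {2})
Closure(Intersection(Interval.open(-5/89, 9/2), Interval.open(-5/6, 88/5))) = Interval(-5/89, 9/2)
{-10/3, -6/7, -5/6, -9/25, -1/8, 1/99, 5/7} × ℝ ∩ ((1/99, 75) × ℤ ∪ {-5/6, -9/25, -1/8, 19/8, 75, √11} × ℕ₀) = ({5/7} × ℤ) ∪ ({-5/6, -9/25, -1/8} × ℕ₀)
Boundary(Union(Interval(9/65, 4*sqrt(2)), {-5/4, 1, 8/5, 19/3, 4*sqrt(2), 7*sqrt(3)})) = {-5/4, 9/65, 19/3, 4*sqrt(2), 7*sqrt(3)}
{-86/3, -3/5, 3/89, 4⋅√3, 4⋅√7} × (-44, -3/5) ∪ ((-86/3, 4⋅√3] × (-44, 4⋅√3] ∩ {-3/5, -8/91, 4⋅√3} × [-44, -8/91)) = ({-3/5, -8/91, 4⋅√3} × (-44, -8/91)) ∪ ({-86/3, -3/5, 3/89, 4⋅√3, 4⋅√7} × (-44, -3/5))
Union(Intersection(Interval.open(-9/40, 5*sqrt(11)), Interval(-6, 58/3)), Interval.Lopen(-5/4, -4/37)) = Interval.open(-5/4, 5*sqrt(11))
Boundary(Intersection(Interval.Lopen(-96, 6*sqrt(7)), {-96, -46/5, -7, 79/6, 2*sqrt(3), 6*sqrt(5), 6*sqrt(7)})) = {-46/5, -7, 79/6, 2*sqrt(3), 6*sqrt(5), 6*sqrt(7)}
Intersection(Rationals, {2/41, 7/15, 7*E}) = {2/41, 7/15}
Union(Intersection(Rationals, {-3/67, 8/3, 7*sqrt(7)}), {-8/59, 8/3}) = {-8/59, -3/67, 8/3}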